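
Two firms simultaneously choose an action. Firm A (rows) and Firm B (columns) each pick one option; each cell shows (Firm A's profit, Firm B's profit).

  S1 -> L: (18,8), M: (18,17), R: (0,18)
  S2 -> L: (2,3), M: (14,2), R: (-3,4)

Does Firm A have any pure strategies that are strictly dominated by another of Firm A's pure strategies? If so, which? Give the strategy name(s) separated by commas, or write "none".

S1: no other strategy beats it everywhere (S2 at L (18>2)).
S2: dominated, since S1 does at least as well everywhere (L: 18>2, M: 18>14, R: 0>-3).

S2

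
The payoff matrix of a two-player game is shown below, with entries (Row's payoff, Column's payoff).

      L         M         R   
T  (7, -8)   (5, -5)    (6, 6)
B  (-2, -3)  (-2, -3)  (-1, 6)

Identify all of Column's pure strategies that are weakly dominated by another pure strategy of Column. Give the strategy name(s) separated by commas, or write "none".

L, M

L is weakly dominated by M (T: -5>-8, B: -3=-3).
R weakly dominates M — T: 6>-5, B: 6>-3.
R: no other strategy beats it everywhere (L at T (6>-8); M at T (6>-5)).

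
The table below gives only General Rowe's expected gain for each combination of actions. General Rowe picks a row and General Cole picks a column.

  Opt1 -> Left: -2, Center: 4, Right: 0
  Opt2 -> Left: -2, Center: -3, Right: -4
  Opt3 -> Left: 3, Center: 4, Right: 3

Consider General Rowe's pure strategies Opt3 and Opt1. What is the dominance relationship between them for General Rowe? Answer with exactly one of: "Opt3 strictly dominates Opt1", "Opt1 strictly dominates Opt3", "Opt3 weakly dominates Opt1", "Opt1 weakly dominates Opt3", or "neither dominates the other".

Opt3 weakly dominates Opt1

Opt3's payoffs vs Opt1's, by General Cole's action — Left: 3>-2, Center: 4=4, Right: 3>0.
Opt3 is at least as good everywhere and strictly better somewhere (tied only at Center), so Opt3 weakly but not strictly dominates Opt1.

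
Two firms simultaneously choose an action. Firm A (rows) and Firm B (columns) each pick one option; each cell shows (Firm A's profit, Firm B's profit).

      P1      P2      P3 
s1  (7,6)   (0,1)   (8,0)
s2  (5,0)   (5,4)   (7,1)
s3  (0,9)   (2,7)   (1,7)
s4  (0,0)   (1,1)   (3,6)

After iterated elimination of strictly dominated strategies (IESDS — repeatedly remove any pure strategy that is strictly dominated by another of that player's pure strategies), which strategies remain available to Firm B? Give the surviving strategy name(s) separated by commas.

P1, P2

Row s3 is eliminated: s2 beats it against every remaining column (P1: 5>0, P2: 5>2, P3: 7>1).
Row s4 is eliminated: s2 beats it against every remaining column (P1: 5>0, P2: 5>1, P3: 7>3).
Column P3 is eliminated: P2 beats it against every remaining row (s1: 1>0, s2: 4>1).
Among the remaining strategies, none is strictly dominated by another pure strategy of the same player, so the elimination stops.
Surviving strategies — Firm A: {s1, s2}; Firm B: {P1, P2}.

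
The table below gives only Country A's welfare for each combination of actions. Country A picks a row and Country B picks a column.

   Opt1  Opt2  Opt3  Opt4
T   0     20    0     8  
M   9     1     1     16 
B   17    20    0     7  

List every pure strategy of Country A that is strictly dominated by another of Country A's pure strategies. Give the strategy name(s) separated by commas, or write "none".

none

T is not dominated — it holds its own against M at Opt2 (20>1); B at Opt2 (20=20).
M: no other strategy beats it everywhere (T at Opt1 (9>0); B at Opt3 (1>0)).
B is not dominated — it holds its own against T at Opt1 (17>0); M at Opt1 (17>9).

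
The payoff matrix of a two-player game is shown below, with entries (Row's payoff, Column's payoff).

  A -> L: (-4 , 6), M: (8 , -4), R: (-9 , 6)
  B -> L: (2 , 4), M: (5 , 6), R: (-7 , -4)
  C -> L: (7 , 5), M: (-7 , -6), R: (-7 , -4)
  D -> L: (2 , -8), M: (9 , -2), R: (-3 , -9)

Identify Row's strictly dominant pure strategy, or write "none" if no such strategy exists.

A fails to dominate B at L (-4<2).
B fails to dominate A at M (5<8).
C fails to dominate A at M (-7<8).
D fails to dominate B at L (2=2).
No single strategy dominates all the others.

none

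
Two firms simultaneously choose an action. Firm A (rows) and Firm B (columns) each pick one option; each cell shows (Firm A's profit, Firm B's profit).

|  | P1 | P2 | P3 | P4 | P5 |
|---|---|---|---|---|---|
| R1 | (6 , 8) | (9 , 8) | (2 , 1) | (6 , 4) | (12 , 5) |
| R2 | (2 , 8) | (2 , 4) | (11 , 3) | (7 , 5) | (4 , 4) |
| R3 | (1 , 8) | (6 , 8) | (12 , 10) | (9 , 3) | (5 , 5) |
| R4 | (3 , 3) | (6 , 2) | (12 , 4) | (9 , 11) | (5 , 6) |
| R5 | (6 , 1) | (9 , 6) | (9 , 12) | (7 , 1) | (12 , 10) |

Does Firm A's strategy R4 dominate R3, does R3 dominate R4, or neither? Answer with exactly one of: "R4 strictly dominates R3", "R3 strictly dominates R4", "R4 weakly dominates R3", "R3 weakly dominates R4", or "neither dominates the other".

Compare R4 to R3 across each choice by Firm B: P1: 3>1, P2: 6=6, P3: 12=12, P4: 9=9, P5: 5=5.
R4 is at least as good everywhere and strictly better somewhere (tied only at P2, P3, P4, P5), so R4 weakly but not strictly dominates R3.

R4 weakly dominates R3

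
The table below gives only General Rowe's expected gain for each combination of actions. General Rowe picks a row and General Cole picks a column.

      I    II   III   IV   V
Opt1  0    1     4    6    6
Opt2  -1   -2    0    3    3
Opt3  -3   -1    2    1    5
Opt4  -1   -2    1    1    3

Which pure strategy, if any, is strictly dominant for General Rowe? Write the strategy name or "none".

Opt1 vs Opt2: I: 0>-1, II: 1>-2, III: 4>0, IV: 6>3, V: 6>3.
Opt1 vs Opt3: I: 0>-3, II: 1>-1, III: 4>2, IV: 6>1, V: 6>5.
Opt1 vs Opt4: I: 0>-1, II: 1>-2, III: 4>1, IV: 6>1, V: 6>3.
Opt1 strictly beats every other strategy against every opponent action, so it is strictly dominant.

Opt1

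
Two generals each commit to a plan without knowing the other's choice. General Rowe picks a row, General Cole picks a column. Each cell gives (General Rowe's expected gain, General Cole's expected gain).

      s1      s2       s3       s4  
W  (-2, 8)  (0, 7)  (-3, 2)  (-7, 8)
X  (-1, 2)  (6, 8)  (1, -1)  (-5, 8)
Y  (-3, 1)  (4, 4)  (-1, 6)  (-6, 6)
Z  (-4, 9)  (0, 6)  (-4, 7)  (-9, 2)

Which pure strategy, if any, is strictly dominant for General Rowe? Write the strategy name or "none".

X vs W: s1: -1>-2, s2: 6>0, s3: 1>-3, s4: -5>-7.
X vs Y: s1: -1>-3, s2: 6>4, s3: 1>-1, s4: -5>-6.
X vs Z: s1: -1>-4, s2: 6>0, s3: 1>-4, s4: -5>-9.
X strictly beats every other strategy against every opponent action, so it is strictly dominant.

X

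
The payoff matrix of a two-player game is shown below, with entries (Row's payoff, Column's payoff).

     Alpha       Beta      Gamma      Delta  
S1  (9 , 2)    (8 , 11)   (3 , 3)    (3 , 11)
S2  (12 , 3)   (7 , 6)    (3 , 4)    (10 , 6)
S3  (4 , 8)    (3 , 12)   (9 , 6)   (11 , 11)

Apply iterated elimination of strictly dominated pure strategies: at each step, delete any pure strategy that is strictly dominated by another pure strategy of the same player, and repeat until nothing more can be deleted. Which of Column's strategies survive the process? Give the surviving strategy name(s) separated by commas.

Beta, Delta

Column's strategy Alpha is strictly dominated by Beta (S1: 11>2, S2: 6>3, S3: 12>8) and is removed.
Column Gamma is eliminated: Beta beats it against every remaining row (S1: 11>3, S2: 6>4, S3: 12>6).
Among the remaining strategies, none is strictly dominated by another pure strategy of the same player, so the elimination stops.
Surviving strategies — Row: {S1, S2, S3}; Column: {Beta, Delta}.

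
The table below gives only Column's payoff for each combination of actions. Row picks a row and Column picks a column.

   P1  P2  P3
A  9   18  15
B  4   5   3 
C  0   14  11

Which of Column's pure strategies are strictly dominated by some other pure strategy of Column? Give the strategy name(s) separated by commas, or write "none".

P1, P3

P1 is strictly dominated by P2 (A: 18>9, B: 5>4, C: 14>0).
P2 is not dominated — it holds its own against P1 at A (18>9); P3 at A (18>15).
P3: dominated, since P2 does at least as well everywhere (A: 18>15, B: 5>3, C: 14>11).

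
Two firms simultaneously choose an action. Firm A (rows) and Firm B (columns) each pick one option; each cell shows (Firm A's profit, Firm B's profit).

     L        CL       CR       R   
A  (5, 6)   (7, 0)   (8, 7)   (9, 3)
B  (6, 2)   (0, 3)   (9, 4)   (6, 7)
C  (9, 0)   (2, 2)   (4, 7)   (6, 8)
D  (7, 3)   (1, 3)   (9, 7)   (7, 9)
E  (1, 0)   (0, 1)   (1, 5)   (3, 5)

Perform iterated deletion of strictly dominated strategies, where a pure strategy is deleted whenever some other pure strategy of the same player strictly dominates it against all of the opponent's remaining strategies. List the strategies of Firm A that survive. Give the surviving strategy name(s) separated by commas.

A, B, D

Firm A's strategy E is strictly dominated by A (L: 5>1, CL: 7>0, CR: 8>1, R: 9>3) and is removed.
Firm B's strategy L is strictly dominated by CR (A: 7>6, B: 4>2, C: 7>0, D: 7>3) and is removed.
Firm A's strategy C is strictly dominated by A (CL: 7>2, CR: 8>4, R: 9>6) and is removed.
For Firm B, CR strictly dominates CL on the remaining rows (A: 7>0, B: 4>3, D: 7>3); eliminate CL.
Among the remaining strategies, none is strictly dominated by another pure strategy of the same player, so the elimination stops.
Surviving strategies — Firm A: {A, B, D}; Firm B: {CR, R}.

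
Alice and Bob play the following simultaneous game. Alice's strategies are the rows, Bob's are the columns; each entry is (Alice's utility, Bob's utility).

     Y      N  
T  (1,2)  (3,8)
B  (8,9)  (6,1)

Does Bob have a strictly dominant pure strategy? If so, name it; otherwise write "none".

none

Y fails to dominate N at T (2<8).
N fails to dominate Y at B (1<9).
No single strategy dominates all the others.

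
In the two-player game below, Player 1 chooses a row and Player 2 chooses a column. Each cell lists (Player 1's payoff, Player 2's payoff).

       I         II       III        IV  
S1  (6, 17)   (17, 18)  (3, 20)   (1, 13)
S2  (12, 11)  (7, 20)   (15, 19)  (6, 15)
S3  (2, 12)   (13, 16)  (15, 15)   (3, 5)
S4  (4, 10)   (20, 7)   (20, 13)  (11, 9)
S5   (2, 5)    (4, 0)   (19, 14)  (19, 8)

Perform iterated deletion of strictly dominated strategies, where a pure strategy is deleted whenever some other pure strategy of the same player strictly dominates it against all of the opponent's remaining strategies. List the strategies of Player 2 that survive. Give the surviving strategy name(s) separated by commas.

III

For Player 1, S4 strictly dominates S3 on the remaining columns (I: 4>2, II: 20>13, III: 20>15, IV: 11>3); eliminate S3.
Player 2's strategy I is strictly dominated by III (S1: 20>17, S2: 19>11, S4: 13>10, S5: 14>5) and is removed.
Row S1 is eliminated: S4 beats it against every remaining column (II: 20>17, III: 20>3, IV: 11>1).
Player 1's strategy S2 is strictly dominated by S4 (II: 20>7, III: 20>15, IV: 11>6) and is removed.
For Player 2, III strictly dominates II on the remaining rows (S4: 13>7, S5: 14>0); eliminate II.
For Player 2, III strictly dominates IV on the remaining rows (S4: 13>9, S5: 14>8); eliminate IV.
For Player 1, S4 strictly dominates S5 on the remaining columns (III: 20>19); eliminate S5.
Among the remaining strategies, none is strictly dominated by another pure strategy of the same player, so the elimination stops.
Surviving strategies — Player 1: {S4}; Player 2: {III}.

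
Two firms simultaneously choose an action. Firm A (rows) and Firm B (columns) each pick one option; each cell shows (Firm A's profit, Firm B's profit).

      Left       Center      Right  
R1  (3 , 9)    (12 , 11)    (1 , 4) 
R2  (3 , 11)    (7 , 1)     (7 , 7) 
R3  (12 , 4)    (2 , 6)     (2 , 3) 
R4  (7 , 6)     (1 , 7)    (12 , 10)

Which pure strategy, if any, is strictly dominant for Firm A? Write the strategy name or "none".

none

R1 fails to dominate R2 at Left (3=3).
R2 fails to dominate R1 at Left (3=3).
R3 fails to dominate R1 at Center (2<12).
R4 fails to dominate R1 at Center (1<12).
No single strategy dominates all the others.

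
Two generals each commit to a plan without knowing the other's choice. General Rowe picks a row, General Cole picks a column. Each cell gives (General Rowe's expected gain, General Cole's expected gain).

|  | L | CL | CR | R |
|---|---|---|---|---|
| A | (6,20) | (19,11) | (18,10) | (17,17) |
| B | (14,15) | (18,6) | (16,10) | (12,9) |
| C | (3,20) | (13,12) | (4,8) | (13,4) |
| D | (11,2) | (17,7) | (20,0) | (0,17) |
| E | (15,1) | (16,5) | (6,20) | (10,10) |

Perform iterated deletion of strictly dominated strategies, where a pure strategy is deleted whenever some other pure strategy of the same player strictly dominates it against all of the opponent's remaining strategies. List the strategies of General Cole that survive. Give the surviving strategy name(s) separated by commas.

L, CR, R

General Rowe's strategy C is strictly dominated by A (L: 6>3, CL: 19>13, CR: 18>4, R: 17>13) and is removed.
Column CL is eliminated: R beats it against every remaining row (A: 17>11, B: 9>6, D: 17>7, E: 10>5).
Among the remaining strategies, none is strictly dominated by another pure strategy of the same player, so the elimination stops.
Surviving strategies — General Rowe: {A, B, D, E}; General Cole: {L, CR, R}.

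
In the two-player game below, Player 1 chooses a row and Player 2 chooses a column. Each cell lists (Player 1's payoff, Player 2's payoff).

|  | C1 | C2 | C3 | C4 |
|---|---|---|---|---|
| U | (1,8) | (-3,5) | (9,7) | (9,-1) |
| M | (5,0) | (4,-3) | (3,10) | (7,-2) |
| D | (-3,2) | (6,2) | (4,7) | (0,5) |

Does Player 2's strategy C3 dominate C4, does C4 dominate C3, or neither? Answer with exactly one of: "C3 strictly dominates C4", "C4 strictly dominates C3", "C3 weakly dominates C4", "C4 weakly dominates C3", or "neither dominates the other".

Compare C3 to C4 across each opponent action: U: 7>-1, M: 10>-2, D: 7>5.
Every comparison favours C3, so C3 strictly dominates C4.

C3 strictly dominates C4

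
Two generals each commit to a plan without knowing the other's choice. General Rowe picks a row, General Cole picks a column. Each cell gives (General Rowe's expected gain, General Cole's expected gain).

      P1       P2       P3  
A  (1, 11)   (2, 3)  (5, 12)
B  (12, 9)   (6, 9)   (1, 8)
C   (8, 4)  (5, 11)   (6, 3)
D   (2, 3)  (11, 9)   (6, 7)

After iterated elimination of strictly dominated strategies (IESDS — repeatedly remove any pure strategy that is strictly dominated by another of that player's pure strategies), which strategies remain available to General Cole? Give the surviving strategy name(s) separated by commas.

P1, P2

Row A is eliminated: C beats it against every remaining column (P1: 8>1, P2: 5>2, P3: 6>5).
General Cole's strategy P3 is strictly dominated by P2 (B: 9>8, C: 11>3, D: 9>7) and is removed.
General Rowe's strategy C is strictly dominated by B (P1: 12>8, P2: 6>5) and is removed.
Among the remaining strategies, none is strictly dominated by another pure strategy of the same player, so the elimination stops.
Surviving strategies — General Rowe: {B, D}; General Cole: {P1, P2}.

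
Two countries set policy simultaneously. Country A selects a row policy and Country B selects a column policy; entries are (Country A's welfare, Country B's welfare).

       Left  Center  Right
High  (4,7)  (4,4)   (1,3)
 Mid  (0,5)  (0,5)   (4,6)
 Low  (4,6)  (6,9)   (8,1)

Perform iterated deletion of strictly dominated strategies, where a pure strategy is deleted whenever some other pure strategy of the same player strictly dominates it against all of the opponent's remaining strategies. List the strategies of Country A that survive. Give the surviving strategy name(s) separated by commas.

Row Mid is eliminated: Low beats it against every remaining column (Left: 4>0, Center: 6>0, Right: 8>4).
Country B's strategy Right is strictly dominated by Left (High: 7>3, Low: 6>1) and is removed.
Among the remaining strategies, none is strictly dominated by another pure strategy of the same player, so the elimination stops.
Surviving strategies — Country A: {High, Low}; Country B: {Left, Center}.

High, Low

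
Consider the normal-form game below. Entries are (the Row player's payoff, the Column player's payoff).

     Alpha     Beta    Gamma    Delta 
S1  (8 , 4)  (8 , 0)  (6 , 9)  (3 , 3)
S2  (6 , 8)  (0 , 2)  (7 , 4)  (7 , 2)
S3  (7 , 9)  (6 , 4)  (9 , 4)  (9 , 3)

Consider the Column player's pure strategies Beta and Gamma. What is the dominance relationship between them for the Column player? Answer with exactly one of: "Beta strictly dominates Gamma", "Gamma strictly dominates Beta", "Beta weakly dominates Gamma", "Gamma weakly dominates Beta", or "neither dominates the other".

Beta's payoffs vs Gamma's, by the Row player's action — S1: 0<9, S2: 2<4, S3: 4=4.
Gamma is at least as good everywhere and strictly better somewhere (tied at S3), so Gamma weakly dominates Beta.

Gamma weakly dominates Beta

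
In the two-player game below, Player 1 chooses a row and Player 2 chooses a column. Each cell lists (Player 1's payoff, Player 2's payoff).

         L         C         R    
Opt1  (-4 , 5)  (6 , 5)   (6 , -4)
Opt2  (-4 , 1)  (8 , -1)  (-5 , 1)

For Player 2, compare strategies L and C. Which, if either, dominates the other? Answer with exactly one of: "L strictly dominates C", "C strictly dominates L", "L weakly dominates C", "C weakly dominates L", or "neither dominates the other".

Compare L to C across each opponent action: Opt1: 5=5, Opt2: 1>-1.
L is at least as good everywhere and strictly better somewhere (tied only at Opt1), so L weakly but not strictly dominates C.

L weakly dominates C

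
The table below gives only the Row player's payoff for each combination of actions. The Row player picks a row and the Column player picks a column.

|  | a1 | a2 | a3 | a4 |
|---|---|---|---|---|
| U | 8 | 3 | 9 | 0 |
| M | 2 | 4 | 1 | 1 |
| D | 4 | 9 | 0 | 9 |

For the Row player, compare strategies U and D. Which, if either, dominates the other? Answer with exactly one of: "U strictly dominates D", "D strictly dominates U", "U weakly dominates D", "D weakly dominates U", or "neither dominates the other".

neither dominates the other

Compare U to D across every action of the Column player: a1: 8>4, a2: 3<9, a3: 9>0, a4: 0<9.
U does better at a1, a3 but worse at a2, a4; neither strategy dominates the other.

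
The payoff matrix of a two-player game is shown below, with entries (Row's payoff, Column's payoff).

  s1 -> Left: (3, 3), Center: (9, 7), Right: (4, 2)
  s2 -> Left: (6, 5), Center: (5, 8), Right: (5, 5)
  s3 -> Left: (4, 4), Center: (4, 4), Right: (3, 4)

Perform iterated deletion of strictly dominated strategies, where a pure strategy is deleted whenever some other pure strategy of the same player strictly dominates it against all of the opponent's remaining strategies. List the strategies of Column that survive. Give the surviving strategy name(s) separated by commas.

Row s3 is eliminated: s2 beats it against every remaining column (Left: 6>4, Center: 5>4, Right: 5>3).
Column Left is eliminated: Center beats it against every remaining row (s1: 7>3, s2: 8>5).
Column's strategy Right is strictly dominated by Center (s1: 7>2, s2: 8>5) and is removed.
Row's strategy s2 is strictly dominated by s1 (Center: 9>5) and is removed.
Among the remaining strategies, none is strictly dominated by another pure strategy of the same player, so the elimination stops.
Surviving strategies — Row: {s1}; Column: {Center}.

Center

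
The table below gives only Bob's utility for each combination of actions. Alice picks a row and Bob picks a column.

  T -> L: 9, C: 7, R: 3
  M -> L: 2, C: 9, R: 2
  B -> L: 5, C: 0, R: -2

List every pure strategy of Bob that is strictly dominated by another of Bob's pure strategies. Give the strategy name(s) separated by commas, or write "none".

Nothing dominates L: C at T (9>7); R at T (9>3).
Nothing dominates C: L at M (9>2); R at T (7>3).
R is strictly dominated by C (T: 7>3, M: 9>2, B: 0>-2).

R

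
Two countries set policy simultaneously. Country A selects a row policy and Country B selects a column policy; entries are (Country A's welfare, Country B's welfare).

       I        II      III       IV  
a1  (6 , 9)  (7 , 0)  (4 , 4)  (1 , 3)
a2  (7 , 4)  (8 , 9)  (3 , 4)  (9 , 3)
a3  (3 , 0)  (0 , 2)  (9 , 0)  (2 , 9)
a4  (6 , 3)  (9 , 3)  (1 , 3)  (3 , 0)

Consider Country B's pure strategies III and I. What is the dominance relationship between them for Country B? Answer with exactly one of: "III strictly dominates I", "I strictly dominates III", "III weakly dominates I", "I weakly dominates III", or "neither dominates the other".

I weakly dominates III

Compare III to I across each opponent action: a1: 4<9, a2: 4=4, a3: 0=0, a4: 3=3.
I is at least as good everywhere and strictly better somewhere (tied at a2, a3, a4), so I weakly dominates III.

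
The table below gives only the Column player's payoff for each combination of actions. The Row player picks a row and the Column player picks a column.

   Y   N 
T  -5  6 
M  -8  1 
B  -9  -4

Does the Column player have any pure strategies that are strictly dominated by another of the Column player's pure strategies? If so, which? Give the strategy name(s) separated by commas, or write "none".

Y

N strictly dominates Y — T: 6>-5, M: 1>-8, B: -4>-9.
N: no other strategy beats it everywhere (Y at T (6>-5)).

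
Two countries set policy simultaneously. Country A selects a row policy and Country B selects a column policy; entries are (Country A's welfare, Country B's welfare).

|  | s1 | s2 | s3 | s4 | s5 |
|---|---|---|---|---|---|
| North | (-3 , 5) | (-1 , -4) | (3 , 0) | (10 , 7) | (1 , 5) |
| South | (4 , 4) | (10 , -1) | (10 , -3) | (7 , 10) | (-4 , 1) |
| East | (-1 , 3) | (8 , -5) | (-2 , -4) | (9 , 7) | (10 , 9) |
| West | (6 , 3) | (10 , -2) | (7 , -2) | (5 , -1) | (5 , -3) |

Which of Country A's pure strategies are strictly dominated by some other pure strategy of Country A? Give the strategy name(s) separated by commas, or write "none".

North is not dominated — it holds its own against South at s4 (10>7); East at s3 (3>-2); West at s4 (10>5).
South is not dominated — it holds its own against North at s1 (4>-3); East at s1 (4>-1); West at s2 (10=10).
East is not dominated — it holds its own against North at s1 (-1>-3); South at s4 (9>7); West at s4 (9>5).
Nothing dominates West: North at s1 (6>-3); South at s1 (6>4); East at s1 (6>-1).

none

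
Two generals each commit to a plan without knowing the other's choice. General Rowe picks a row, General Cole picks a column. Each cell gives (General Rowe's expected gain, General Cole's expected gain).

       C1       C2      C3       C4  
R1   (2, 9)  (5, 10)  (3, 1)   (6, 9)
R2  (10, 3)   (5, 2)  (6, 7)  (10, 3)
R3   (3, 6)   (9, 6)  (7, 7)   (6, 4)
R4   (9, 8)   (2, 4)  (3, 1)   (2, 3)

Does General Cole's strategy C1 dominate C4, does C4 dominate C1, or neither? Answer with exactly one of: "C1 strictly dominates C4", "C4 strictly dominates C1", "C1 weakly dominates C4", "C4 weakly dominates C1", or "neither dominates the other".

Compare C1 to C4 across each choice by General Rowe: R1: 9=9, R2: 3=3, R3: 6>4, R4: 8>3.
C1 is at least as good everywhere and strictly better somewhere (tied only at R1, R2), so C1 weakly but not strictly dominates C4.

C1 weakly dominates C4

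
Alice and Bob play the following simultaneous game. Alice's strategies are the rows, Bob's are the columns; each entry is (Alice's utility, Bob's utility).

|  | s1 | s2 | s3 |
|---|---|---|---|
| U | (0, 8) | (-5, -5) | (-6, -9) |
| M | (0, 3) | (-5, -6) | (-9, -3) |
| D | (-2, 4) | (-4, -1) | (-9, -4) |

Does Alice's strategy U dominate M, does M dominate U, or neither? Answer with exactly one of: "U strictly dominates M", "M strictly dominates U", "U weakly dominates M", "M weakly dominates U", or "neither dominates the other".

U weakly dominates M

U's payoffs vs M's, by Bob's action — s1: 0=0, s2: -5=-5, s3: -6>-9.
U is at least as good everywhere and strictly better somewhere (tied only at s1, s2), so U weakly but not strictly dominates M.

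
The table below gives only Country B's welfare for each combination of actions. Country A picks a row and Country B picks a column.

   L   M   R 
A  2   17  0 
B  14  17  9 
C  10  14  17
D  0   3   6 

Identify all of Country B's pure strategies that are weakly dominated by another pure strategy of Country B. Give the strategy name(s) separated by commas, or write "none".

M weakly dominates L — A: 17>2, B: 17>14, C: 14>10, D: 3>0.
M: no other strategy beats it everywhere (L at A (17>2); R at A (17>0)).
R: no other strategy beats it everywhere (L at C (17>10); M at C (17>14)).

L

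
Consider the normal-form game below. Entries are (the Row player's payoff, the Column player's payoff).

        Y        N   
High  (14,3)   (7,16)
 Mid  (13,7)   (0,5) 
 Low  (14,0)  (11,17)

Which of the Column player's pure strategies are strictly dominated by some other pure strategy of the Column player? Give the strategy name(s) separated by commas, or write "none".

none

Nothing dominates Y: N at Mid (7>5).
Nothing dominates N: Y at High (16>3).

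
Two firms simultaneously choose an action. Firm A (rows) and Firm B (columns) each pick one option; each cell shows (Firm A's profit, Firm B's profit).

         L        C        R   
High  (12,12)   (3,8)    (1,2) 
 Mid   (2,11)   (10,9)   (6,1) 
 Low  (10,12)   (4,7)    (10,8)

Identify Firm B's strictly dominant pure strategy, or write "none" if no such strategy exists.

L vs C: High: 12>8, Mid: 11>9, Low: 12>7.
L vs R: High: 12>2, Mid: 11>1, Low: 12>8.
L strictly beats every other strategy against every opponent action, so it is strictly dominant.

L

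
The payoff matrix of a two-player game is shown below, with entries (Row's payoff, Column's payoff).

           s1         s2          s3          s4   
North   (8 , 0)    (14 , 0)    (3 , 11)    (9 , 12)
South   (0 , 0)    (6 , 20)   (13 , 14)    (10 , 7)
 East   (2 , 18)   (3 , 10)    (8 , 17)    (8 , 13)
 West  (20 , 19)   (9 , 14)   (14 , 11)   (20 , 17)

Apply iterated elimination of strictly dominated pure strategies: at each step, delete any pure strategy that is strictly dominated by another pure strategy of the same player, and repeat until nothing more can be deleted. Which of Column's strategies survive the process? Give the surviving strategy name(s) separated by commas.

s1

For Row, West strictly dominates South on the remaining columns (s1: 20>0, s2: 9>6, s3: 14>13, s4: 20>10); eliminate South.
Row's strategy East is strictly dominated by West (s1: 20>2, s2: 9>3, s3: 14>8, s4: 20>8) and is removed.
Column's strategy s2 is strictly dominated by s4 (North: 12>0, West: 17>14) and is removed.
For Row, West strictly dominates North on the remaining columns (s1: 20>8, s3: 14>3, s4: 20>9); eliminate North.
For Column, s1 strictly dominates s3 on the remaining rows (West: 19>11); eliminate s3.
For Column, s1 strictly dominates s4 on the remaining rows (West: 19>17); eliminate s4.
Among the remaining strategies, none is strictly dominated by another pure strategy of the same player, so the elimination stops.
Surviving strategies — Row: {West}; Column: {s1}.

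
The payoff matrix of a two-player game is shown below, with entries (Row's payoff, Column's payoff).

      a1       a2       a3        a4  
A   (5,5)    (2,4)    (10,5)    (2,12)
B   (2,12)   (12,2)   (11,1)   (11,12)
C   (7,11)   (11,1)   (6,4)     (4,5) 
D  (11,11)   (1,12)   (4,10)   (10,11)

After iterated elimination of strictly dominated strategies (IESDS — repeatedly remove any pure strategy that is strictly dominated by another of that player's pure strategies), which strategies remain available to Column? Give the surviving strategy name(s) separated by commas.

For Column, a4 strictly dominates a3 on the remaining rows (A: 12>5, B: 12>1, C: 5>4, D: 11>10); eliminate a3.
Row's strategy A is strictly dominated by C (a1: 7>5, a2: 11>2, a4: 4>2) and is removed.
Among the remaining strategies, none is strictly dominated by another pure strategy of the same player, so the elimination stops.
Surviving strategies — Row: {B, C, D}; Column: {a1, a2, a4}.

a1, a2, a4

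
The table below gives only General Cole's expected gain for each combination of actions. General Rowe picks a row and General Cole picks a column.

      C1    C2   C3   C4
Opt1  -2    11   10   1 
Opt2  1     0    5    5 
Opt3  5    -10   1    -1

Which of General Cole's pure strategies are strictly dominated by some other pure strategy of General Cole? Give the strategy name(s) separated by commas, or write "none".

none

Nothing dominates C1: C2 at Opt2 (1>0); C3 at Opt3 (5>1); C4 at Opt3 (5>-1).
Nothing dominates C2: C1 at Opt1 (11>-2); C3 at Opt1 (11>10); C4 at Opt1 (11>1).
C3: no other strategy beats it everywhere (C1 at Opt1 (10>-2); C2 at Opt2 (5>0); C4 at Opt1 (10>1)).
Nothing dominates C4: C1 at Opt1 (1>-2); C2 at Opt2 (5>0); C3 at Opt2 (5=5).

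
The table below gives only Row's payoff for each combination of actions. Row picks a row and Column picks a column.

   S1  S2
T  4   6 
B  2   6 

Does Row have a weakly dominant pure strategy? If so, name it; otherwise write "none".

T

T vs B: S1: 4>2, S2: 6=6.
T is at least as good as every other strategy against every opponent action, so it is weakly dominant.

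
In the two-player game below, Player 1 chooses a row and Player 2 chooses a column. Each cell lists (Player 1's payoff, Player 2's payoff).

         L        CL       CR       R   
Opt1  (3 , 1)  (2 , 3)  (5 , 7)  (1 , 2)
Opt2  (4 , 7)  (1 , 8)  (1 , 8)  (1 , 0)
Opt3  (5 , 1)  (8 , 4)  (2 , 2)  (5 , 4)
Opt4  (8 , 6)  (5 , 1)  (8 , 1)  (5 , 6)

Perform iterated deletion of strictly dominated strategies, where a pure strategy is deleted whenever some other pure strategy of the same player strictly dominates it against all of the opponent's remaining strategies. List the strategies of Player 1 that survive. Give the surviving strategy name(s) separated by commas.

Row Opt1 is eliminated: Opt4 beats it against every remaining column (L: 8>3, CL: 5>2, CR: 8>5, R: 5>1).
For Player 1, Opt3 strictly dominates Opt2 on the remaining columns (L: 5>4, CL: 8>1, CR: 2>1, R: 5>1); eliminate Opt2.
Player 2's strategy CR is strictly dominated by R (Opt3: 4>2, Opt4: 6>1) and is removed.
Among the remaining strategies, none is strictly dominated by another pure strategy of the same player, so the elimination stops.
Surviving strategies — Player 1: {Opt3, Opt4}; Player 2: {L, CL, R}.

Opt3, Opt4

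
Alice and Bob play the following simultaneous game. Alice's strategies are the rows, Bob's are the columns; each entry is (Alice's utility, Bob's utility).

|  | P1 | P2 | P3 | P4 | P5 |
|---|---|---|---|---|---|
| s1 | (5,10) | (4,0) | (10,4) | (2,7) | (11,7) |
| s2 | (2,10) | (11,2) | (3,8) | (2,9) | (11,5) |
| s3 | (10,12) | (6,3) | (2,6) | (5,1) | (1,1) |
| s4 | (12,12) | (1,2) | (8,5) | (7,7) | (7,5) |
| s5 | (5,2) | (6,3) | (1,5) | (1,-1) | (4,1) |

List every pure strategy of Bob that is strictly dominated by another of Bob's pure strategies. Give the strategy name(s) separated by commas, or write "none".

P2, P4, P5

P1 is not dominated — it holds its own against P2 at s1 (10>0); P3 at s1 (10>4); P4 at s1 (10>7); P5 at s1 (10>7).
P2: dominated, since P3 does at least as well everywhere (s1: 4>0, s2: 8>2, s3: 6>3, s4: 5>2, s5: 5>3).
Nothing dominates P3: P1 at s5 (5>2); P2 at s1 (4>0); P4 at s3 (6>1); P5 at s2 (8>5).
P1 strictly dominates P4 — s1: 10>7, s2: 10>9, s3: 12>1, s4: 12>7, s5: 2>-1.
P5 is strictly dominated by P1 (s1: 10>7, s2: 10>5, s3: 12>1, s4: 12>5, s5: 2>1).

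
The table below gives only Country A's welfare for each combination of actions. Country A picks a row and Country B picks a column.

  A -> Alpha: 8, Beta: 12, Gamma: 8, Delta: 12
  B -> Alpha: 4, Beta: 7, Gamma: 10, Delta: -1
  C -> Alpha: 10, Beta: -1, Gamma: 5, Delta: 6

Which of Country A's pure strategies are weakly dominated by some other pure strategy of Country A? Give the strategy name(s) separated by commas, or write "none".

none

A is not dominated — it holds its own against B at Alpha (8>4); C at Beta (12>-1).
B is not dominated — it holds its own against A at Gamma (10>8); C at Beta (7>-1).
C is not dominated — it holds its own against A at Alpha (10>8); B at Alpha (10>4).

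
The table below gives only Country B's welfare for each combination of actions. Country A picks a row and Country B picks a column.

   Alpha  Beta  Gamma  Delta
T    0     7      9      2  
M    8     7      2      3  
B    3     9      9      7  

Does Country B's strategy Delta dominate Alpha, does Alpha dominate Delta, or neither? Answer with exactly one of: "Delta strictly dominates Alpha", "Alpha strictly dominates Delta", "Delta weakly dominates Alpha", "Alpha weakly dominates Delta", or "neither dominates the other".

Delta's payoffs vs Alpha's, by Country A's action — T: 2>0, M: 3<8, B: 7>3.
Delta does better at T, B but worse at M; neither strategy dominates the other.

neither dominates the other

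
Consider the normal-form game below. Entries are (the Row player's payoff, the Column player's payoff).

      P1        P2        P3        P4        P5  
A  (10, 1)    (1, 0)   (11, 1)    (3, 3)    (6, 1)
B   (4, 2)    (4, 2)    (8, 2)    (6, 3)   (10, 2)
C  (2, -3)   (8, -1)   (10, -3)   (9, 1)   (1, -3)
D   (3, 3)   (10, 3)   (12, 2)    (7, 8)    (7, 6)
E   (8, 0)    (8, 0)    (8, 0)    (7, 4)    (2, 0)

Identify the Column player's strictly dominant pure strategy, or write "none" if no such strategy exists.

P4

P4 vs P1: A: 3>1, B: 3>2, C: 1>-3, D: 8>3, E: 4>0.
P4 vs P2: A: 3>0, B: 3>2, C: 1>-1, D: 8>3, E: 4>0.
P4 vs P3: A: 3>1, B: 3>2, C: 1>-3, D: 8>2, E: 4>0.
P4 vs P5: A: 3>1, B: 3>2, C: 1>-3, D: 8>6, E: 4>0.
P4 strictly beats every other strategy against every opponent action, so it is strictly dominant.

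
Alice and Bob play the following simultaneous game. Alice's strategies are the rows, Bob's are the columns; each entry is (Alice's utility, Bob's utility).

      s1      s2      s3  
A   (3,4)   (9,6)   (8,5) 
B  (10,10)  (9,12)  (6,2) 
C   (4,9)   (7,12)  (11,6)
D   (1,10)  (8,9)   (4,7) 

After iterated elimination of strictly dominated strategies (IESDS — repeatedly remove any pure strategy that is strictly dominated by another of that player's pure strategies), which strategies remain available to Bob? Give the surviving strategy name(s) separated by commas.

For Alice, A strictly dominates D on the remaining columns (s1: 3>1, s2: 9>8, s3: 8>4); eliminate D.
Bob's strategy s1 is strictly dominated by s2 (A: 6>4, B: 12>10, C: 12>9) and is removed.
Column s3 is eliminated: s2 beats it against every remaining row (A: 6>5, B: 12>2, C: 12>6).
Alice's strategy C is strictly dominated by A (s2: 9>7) and is removed.
Among the remaining strategies, none is strictly dominated by another pure strategy of the same player, so the elimination stops.
Surviving strategies — Alice: {A, B}; Bob: {s2}.

s2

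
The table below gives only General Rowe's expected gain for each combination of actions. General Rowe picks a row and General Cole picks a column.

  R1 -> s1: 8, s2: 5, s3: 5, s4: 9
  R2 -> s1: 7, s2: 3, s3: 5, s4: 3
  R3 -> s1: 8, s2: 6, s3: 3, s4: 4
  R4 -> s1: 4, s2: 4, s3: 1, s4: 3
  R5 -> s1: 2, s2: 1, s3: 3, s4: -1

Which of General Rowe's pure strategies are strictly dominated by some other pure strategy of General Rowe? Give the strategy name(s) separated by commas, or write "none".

R4, R5

R1 is not dominated — it holds its own against R2 at s1 (8>7); R3 at s1 (8=8); R4 at s1 (8>4); R5 at s1 (8>2).
Nothing dominates R2: R1 at s3 (5=5); R3 at s3 (5>3); R4 at s1 (7>4); R5 at s1 (7>2).
R3: no other strategy beats it everywhere (R1 at s1 (8=8); R2 at s1 (8>7); R4 at s1 (8>4); R5 at s1 (8>2)).
R4: dominated, since R1 does at least as well everywhere (s1: 8>4, s2: 5>4, s3: 5>1, s4: 9>3).
R5: dominated, since R1 does at least as well everywhere (s1: 8>2, s2: 5>1, s3: 5>3, s4: 9>-1).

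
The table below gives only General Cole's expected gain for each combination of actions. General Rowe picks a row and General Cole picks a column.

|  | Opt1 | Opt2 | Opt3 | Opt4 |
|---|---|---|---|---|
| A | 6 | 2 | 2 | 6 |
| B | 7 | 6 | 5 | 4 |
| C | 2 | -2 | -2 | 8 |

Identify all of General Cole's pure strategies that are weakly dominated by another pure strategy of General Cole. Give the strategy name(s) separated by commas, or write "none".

Opt2, Opt3

Nothing dominates Opt1: Opt2 at A (6>2); Opt3 at A (6>2); Opt4 at B (7>4).
Opt2 is weakly dominated by Opt1 (A: 6>2, B: 7>6, C: 2>-2).
Opt1 weakly dominates Opt3 — A: 6>2, B: 7>5, C: 2>-2.
Opt4: no other strategy beats it everywhere (Opt1 at C (8>2); Opt2 at A (6>2); Opt3 at A (6>2)).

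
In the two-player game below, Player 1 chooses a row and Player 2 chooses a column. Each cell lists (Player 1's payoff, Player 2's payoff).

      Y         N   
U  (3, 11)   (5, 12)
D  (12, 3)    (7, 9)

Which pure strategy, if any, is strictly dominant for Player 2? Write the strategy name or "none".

N

N vs Y: U: 12>11, D: 9>3.
N strictly beats every other strategy against every opponent action, so it is strictly dominant.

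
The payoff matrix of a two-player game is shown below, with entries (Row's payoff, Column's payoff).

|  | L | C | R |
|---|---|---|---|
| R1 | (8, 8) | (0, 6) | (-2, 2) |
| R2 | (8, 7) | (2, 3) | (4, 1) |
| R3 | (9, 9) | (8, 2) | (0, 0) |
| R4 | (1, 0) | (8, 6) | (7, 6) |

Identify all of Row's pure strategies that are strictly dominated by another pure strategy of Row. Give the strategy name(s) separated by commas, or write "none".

R1 is strictly dominated by R3 (L: 9>8, C: 8>0, R: 0>-2).
Nothing dominates R2: R1 at L (8=8); R3 at R (4>0); R4 at L (8>1).
Nothing dominates R3: R1 at L (9>8); R2 at L (9>8); R4 at L (9>1).
R4: no other strategy beats it everywhere (R1 at C (8>0); R2 at C (8>2); R3 at C (8=8)).

R1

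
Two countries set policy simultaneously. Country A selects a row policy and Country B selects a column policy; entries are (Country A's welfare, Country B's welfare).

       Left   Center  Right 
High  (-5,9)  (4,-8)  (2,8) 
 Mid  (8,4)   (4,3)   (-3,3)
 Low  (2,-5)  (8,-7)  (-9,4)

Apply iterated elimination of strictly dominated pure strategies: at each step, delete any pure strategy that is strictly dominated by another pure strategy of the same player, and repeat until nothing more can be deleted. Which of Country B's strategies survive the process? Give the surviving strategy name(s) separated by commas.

For Country B, Left strictly dominates Center on the remaining rows (High: 9>-8, Mid: 4>3, Low: -5>-7); eliminate Center.
Row Low is eliminated: Mid beats it against every remaining column (Left: 8>2, Right: -3>-9).
For Country B, Left strictly dominates Right on the remaining rows (High: 9>8, Mid: 4>3); eliminate Right.
For Country A, Mid strictly dominates High on the remaining columns (Left: 8>-5); eliminate High.
Among the remaining strategies, none is strictly dominated by another pure strategy of the same player, so the elimination stops.
Surviving strategies — Country A: {Mid}; Country B: {Left}.

Left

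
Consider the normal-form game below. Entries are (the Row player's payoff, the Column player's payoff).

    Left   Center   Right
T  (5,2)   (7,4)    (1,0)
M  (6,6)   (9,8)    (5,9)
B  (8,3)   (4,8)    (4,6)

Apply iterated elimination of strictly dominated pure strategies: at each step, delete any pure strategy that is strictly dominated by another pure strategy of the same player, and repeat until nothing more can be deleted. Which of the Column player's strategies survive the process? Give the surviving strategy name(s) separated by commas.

Right

For the Row player, M strictly dominates T on the remaining columns (Left: 6>5, Center: 9>7, Right: 5>1); eliminate T.
For the Column player, Center strictly dominates Left on the remaining rows (M: 8>6, B: 8>3); eliminate Left.
The Row player's strategy B is strictly dominated by M (Center: 9>4, Right: 5>4) and is removed.
The Column player's strategy Center is strictly dominated by Right (M: 9>8) and is removed.
Among the remaining strategies, none is strictly dominated by another pure strategy of the same player, so the elimination stops.
Surviving strategies — the Row player: {M}; the Column player: {Right}.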